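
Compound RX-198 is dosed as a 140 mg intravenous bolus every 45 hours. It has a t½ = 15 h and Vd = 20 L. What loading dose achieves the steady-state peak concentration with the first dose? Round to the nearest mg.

f = (1/2)^(45/15) ≈ 0.125000; accumulation ratio R = 1/(1−f) ≈ 1.14286.
Loading dose to hit Cmax,ss on first dose: D_load = D_maint·R ≈ 140 × 1.14286 ≈ 160.00 mg.

160 mg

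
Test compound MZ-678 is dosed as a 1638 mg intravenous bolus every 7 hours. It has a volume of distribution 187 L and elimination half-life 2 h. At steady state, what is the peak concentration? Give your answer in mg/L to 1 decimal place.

9.6 mg/L

Over one 7-h interval, 7/2 ≈ 3.5 half-lives elapse, leaving f ≈ 0.0884 of each dose.
At steady state, accumulation factor R = 1/(1 − e^(−kτ)) ≈ 1.0970.
Single-dose peak C₀ = D/Vd = 1638/187 ≈ 8.759 mg/L.
Steady-state peak Cmax,ss = C₀·R ≈ 8.759 × 1.0970 ≈ 9.609 mg/L.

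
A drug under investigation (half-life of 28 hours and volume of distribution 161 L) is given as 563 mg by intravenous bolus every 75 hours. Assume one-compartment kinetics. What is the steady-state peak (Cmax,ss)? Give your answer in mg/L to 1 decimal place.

τ/t½ = 75/28 ≈ 2.6786, so fraction remaining f = (1/2)^(75/28) ≈ 0.1562.
At steady state, accumulation factor R = 1/(1 − e^(−kτ)) ≈ 1.1851.
Single-dose peak C₀ = D/Vd = 563/161 ≈ 3.497 mg/L.
Steady-state peak Cmax,ss = C₀·R ≈ 3.497 × 1.1851 ≈ 4.144 mg/L.

4.1 mg/L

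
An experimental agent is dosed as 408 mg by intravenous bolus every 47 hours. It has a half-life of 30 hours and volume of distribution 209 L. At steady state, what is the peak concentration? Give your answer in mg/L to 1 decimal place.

τ/t½ = 47/30 ≈ 1.5667, so fraction remaining f = (1/2)^(47/30) ≈ 0.3376.
At steady state, accumulation factor R = 1/(1 − e^(−kτ)) ≈ 1.5097.
Single-dose peak C₀ = D/Vd = 408/209 ≈ 1.952 mg/L.
Steady-state peak Cmax,ss = C₀·R ≈ 1.952 × 1.5097 ≈ 2.947 mg/L.

2.9 mg/L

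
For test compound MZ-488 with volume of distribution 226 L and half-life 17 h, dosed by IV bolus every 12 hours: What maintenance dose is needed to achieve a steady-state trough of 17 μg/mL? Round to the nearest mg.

2425 mg

τ/t½ = 12/17 ≈ 0.70588, so f = (1/2)^(12/17) ≈ 0.613067.
Cmin,ss = (D/Vd)·f/(1−f), so D = Cmin,ss·Vd·(1−f)/f.
D = 17 × 226 × (1−f)/f ≈ 17 × 226 × 0.63114 ≈ 2424.84 mg.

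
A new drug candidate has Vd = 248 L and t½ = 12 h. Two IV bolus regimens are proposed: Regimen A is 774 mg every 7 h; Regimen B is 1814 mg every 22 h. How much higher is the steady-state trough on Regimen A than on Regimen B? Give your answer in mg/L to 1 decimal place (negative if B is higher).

3.4 mg/L

Regimen A: f = (1/2)^(7/12) ≈ 0.6674; Cmin,ss = (774/248)·f/(1−f) ≈ 6.263 mg/L.
Regimen B: f = (1/2)^(22/12) ≈ 0.2806; Cmin,ss = (1814/248)·f/(1−f) ≈ 2.853 mg/L.
Difference ≈ 6.263 − 2.853 ≈ 3.410 mg/L.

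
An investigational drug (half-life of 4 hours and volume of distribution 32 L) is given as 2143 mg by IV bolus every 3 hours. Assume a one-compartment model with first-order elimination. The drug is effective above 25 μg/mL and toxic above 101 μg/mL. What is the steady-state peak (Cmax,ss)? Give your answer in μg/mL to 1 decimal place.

165.2 μg/mL

k = ln2/t½ = ln2/4 ≈ 0.173287 h⁻¹; fraction remaining f = e^(−kτ) = e^(−0.173287×3) ≈ 0.5946.
At steady state, accumulation factor R = 1/(1 − e^(−kτ)) ≈ 2.4667.
Single-dose peak C₀ = D/Vd = 2143/32 ≈ 66.969 μg/mL.
Steady-state peak Cmax,ss = C₀·R ≈ 66.969 × 2.4667 ≈ 165.192 μg/mL.
Peak 165.2 μg/mL vs MTC 101 μg/mL: exceeds toxic threshold.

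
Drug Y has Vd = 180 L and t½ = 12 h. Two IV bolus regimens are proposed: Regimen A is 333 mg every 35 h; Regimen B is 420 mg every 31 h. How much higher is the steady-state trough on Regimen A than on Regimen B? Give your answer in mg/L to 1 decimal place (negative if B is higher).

Regimen A: f = (1/2)^(35/12) ≈ 0.1324; Cmin,ss = (333/180)·f/(1−f) ≈ 0.282 mg/L.
Regimen B: f = (1/2)^(31/12) ≈ 0.1669; Cmin,ss = (420/180)·f/(1−f) ≈ 0.467 mg/L.
Difference ≈ 0.282 − 0.467 ≈ -0.185 mg/L.

-0.2 mg/L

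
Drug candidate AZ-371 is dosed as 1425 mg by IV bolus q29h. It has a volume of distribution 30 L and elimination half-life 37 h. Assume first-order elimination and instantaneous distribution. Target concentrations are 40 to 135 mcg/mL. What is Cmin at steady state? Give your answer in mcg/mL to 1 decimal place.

65.8 mcg/mL

τ/t½ = 29/37 ≈ 0.78378, so fraction remaining f = (1/2)^(29/37) ≈ 0.5808.
Single-dose peak C₀ = D/Vd = 1425/30 ≈ 47.500 mcg/mL.
Steady-state trough Cmin,ss = C₀·f/(1−f) ≈ 47.500 × 0.5808/0.4192 ≈ 65.811 mcg/mL.
Trough 65.8 mcg/mL vs MEC 40 mcg/mL: adequate.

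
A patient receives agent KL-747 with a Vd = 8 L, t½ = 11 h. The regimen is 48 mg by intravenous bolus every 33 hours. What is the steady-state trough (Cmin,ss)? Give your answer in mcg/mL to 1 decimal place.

0.9 mcg/mL

The dosing interval is 3 half-lives, so f = 2^(−3) = 0.125.
At steady state, R = 1/(1 − 0.125) = 8/7.
Single-dose peak C₀ = D/Vd = 48/8 = 6 mcg/mL.
Steady-state peak Cmax,ss = C₀·R = 6 × 8/7 ≈ 6.857 mcg/mL.
Steady-state trough Cmin,ss = Cmax,ss·f ≈ 6.857 × 0.125 ≈ 0.857 mcg/mL.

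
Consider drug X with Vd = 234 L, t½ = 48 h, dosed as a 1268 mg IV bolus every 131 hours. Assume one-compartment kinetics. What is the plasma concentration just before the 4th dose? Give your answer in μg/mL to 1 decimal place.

f = (1/2)^(τ/t½) = (1/2)^(131/48) ≈ 0.1508.
C₀ = D/Vd = 1268/234 ≈ 5.419 μg/mL.
Before the 4th dose, 3 doses have been given. Superposition: Cmin = C₀·(f + f² + … + f^3).
≈ 5.419 × (0.1508 + 0.0227 + 0.0034) ≈ 5.419 × 0.1769 ≈ 0.959 μg/mL.

1.0 μg/mL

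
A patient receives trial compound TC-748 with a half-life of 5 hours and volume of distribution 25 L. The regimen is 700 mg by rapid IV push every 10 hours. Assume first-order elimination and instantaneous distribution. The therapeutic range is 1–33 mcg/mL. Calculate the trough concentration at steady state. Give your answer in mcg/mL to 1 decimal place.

The dosing interval is 2 half-lives, so f = 2^(−2) = 0.25.
Accumulation ratio R = 1/(1 − f) = 1/0.75 = 4/3.
Single-dose peak C₀ = D/Vd = 700/25 = 28 mcg/mL.
Steady-state peak Cmax,ss = C₀·R = 28 × 4/3 ≈ 37.333 mcg/mL.
Steady-state trough Cmin,ss = Cmax,ss·f ≈ 37.333 × 0.25 ≈ 9.333 mcg/mL.
Trough 9.3 mcg/mL vs MEC 1 mcg/mL: adequate.

9.3 mcg/mL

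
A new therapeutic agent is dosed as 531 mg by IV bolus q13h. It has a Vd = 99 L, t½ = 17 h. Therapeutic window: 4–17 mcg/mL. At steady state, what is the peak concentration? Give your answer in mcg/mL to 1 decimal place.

k = ln2/t½ = ln2/17 ≈ 0.040773 h⁻¹; fraction remaining f = e^(−kτ) = e^(−0.040773×13) ≈ 0.5886.
Accumulation ratio R = 1/(1 − f) ≈ 1/0.4114 ≈ 2.4307.
Single-dose peak C₀ = D/Vd = 531/99 ≈ 5.364 mcg/mL.
Cmax,ss = C₀/(1 − f) ≈ 5.364/0.4114 ≈ 13.038 mcg/mL.
Peak 13.0 mcg/mL vs MTC 17 mcg/mL: below toxic threshold.

13.0 mcg/mL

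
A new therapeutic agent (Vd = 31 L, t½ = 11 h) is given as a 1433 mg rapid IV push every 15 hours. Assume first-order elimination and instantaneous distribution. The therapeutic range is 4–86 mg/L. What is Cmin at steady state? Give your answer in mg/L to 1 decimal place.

29.4 mg/L

k = ln2/t½ = ln2/11 ≈ 0.063013 h⁻¹; fraction remaining f = e^(−kτ) = e^(−0.063013×15) ≈ 0.3886.
Single-dose peak C₀ = D/Vd = 1433/31 ≈ 46.226 mg/L.
Steady-state trough Cmin,ss = C₀·f/(1−f) ≈ 46.226 × 0.3886/0.6114 ≈ 29.381 mg/L.
Trough 29.4 mg/L vs MEC 4 mg/L: adequate.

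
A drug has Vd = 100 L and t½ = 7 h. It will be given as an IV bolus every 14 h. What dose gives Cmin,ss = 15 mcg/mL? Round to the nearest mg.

4500 mg

τ/t½ = 14/7 ≈ 2, so f = (1/2)^(14/7) ≈ 0.250000.
Cmin,ss = (D/Vd)·f/(1−f), so D = Cmin,ss·Vd·(1−f)/f.
D = 15 × 100 × (1−f)/f ≈ 15 × 100 × 3.00000 ≈ 4500.00 mg.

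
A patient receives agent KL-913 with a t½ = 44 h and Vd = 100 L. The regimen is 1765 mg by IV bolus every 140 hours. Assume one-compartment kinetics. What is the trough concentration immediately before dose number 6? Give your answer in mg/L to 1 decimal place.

2.2 mg/L

f = (1/2)^(τ/t½) = (1/2)^(140/44) ≈ 0.1102.
C₀ = D/Vd = 1765/100 ≈ 17.650 mg/L.
Before the 6th dose, 5 doses have been given. Superposition: Cmin = C₀·(f + f² + … + f^5).
≈ 17.650 × (0.1102 + 0.0121 + 0.0013 + 0.0001 + 0.0000) ≈ 17.650 × 0.1237 ≈ 2.183 mg/L.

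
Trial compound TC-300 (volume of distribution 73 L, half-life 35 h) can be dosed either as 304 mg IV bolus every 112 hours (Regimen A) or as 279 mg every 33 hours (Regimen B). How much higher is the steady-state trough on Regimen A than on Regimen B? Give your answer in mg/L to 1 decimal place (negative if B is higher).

Regimen A: f = (1/2)^(112/35) ≈ 0.1088; Cmin,ss = (304/73)·f/(1−f) ≈ 0.508 mg/L.
Regimen B: f = (1/2)^(33/35) ≈ 0.5202; Cmin,ss = (279/73)·f/(1−f) ≈ 4.144 mg/L.
Difference ≈ 0.508 − 4.144 ≈ -3.636 mg/L.

-3.6 mg/L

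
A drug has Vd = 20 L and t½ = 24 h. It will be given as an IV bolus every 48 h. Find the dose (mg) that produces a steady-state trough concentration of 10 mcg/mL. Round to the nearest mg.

τ/t½ = 48/24 ≈ 2, so f = (1/2)^(48/24) ≈ 0.250000.
Cmin,ss = (D/Vd)·f/(1−f), so D = Cmin,ss·Vd·(1−f)/f.
D = 10 × 20 × (1−f)/f ≈ 10 × 20 × 3.00000 ≈ 600.00 mg.

600 mg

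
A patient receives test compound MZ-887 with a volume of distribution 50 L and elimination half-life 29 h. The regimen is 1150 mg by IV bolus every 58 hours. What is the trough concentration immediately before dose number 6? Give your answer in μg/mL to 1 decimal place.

7.7 μg/mL

f = (1/2)^(τ/t½) = (1/2)^(58/29) ≈ 0.2500.
C₀ = D/Vd = 1150/50 ≈ 23.000 μg/mL.
Before the 6th dose, 5 doses have been given. Superposition: Cmin = C₀·(f + f² + … + f^5).
≈ 23.000 × (0.2500 + 0.0625 + 0.0156 + 0.0039 + 0.0010) ≈ 23.000 × 0.3330 ≈ 7.659 μg/mL.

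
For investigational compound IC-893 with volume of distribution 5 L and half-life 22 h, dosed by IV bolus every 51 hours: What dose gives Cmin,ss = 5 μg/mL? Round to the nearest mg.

100 mg

τ/t½ = 51/22 ≈ 2.3182, so f = (1/2)^(51/22) ≈ 0.200520.
Cmin,ss = (D/Vd)·f/(1−f), so D = Cmin,ss·Vd·(1−f)/f.
D = 5 × 5 × (1−f)/f ≈ 5 × 5 × 3.98703 ≈ 99.68 mg.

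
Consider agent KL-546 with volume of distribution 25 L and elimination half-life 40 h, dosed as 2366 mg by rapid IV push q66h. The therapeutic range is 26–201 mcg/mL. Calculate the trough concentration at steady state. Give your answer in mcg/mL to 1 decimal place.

44.3 mcg/mL

k = ln2/t½ = ln2/40 ≈ 0.017329 h⁻¹; fraction remaining f = e^(−kτ) = e^(−0.017329×66) ≈ 0.3186.
At steady state, accumulation factor R = 1/(1 − e^(−kτ)) ≈ 1.4676.
Each bolus raises the concentration by D/Vd = 2366/25 ≈ 94.640 mcg/mL.
Steady-state peak Cmax,ss = C₀·R ≈ 94.640 × 1.4676 ≈ 138.894 mcg/mL.
One interval later, Cmin,ss = Cmax,ss·e^(−kτ) ≈ 138.894 × 0.3186 ≈ 44.252 mcg/mL.
Trough 44.3 mcg/mL vs MEC 26 mcg/mL: adequate.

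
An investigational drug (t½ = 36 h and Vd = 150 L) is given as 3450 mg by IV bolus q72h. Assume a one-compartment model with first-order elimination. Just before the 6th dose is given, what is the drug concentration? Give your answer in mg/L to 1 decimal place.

7.7 mg/L

f = (1/2)^(τ/t½) = (1/2)^(72/36) ≈ 0.2500.
C₀ = D/Vd = 3450/150 ≈ 23.000 mg/L.
Before the 6th dose, 5 doses have been given. Superposition: Cmin = C₀·(f + f² + … + f^5).
≈ 23.000 × (0.2500 + 0.0625 + 0.0156 + 0.0039 + 0.0010) ≈ 23.000 × 0.3330 ≈ 7.659 mg/L.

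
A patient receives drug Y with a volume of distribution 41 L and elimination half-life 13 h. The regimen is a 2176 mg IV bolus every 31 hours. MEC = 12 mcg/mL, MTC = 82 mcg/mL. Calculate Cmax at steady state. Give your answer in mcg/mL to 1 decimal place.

65.6 mcg/mL

k = ln2/t½ = ln2/13 ≈ 0.053319 h⁻¹; fraction remaining f = e^(−kτ) = e^(−0.053319×31) ≈ 0.1915.
At steady state, accumulation factor R = 1/(1 − e^(−kτ)) ≈ 1.2369.
Single-dose peak C₀ = D/Vd = 2176/41 ≈ 53.073 mcg/mL.
Steady-state peak Cmax,ss = C₀·R ≈ 53.073 × 1.2369 ≈ 65.646 mcg/mL.
Peak 65.6 mcg/mL vs MTC 82 mcg/mL: below toxic threshold.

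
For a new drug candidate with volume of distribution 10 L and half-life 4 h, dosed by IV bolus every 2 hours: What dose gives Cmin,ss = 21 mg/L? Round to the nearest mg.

τ/t½ = 2/4 ≈ 0.5, so f = (1/2)^(2/4) ≈ 0.707107.
Cmin,ss = (D/Vd)·f/(1−f), so D = Cmin,ss·Vd·(1−f)/f.
D = 21 × 10 × (1−f)/f ≈ 21 × 10 × 0.41421 ≈ 86.98 mg.

87 mg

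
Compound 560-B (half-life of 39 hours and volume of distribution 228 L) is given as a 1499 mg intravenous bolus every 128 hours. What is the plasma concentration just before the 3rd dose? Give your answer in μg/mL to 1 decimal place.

f = (1/2)^(τ/t½) = (1/2)^(128/39) ≈ 0.1028.
C₀ = D/Vd = 1499/228 ≈ 6.575 μg/mL.
Before the 3rd dose, 2 doses have been given. Superposition: Cmin = C₀·(f + f²).
≈ 6.575 × (0.1028 + 0.0106) ≈ 6.575 × 0.1134 ≈ 0.746 μg/mL.

0.7 μg/mL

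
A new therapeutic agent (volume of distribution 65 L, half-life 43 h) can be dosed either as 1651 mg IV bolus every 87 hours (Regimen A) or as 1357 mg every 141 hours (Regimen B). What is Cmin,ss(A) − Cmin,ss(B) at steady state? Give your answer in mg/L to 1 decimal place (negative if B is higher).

Regimen A: f = (1/2)^(87/43) ≈ 0.2460; Cmin,ss = (1651/65)·f/(1−f) ≈ 8.287 mg/L.
Regimen B: f = (1/2)^(141/43) ≈ 0.1030; Cmin,ss = (1357/65)·f/(1−f) ≈ 2.397 mg/L.
Difference ≈ 8.287 − 2.397 ≈ 5.890 mg/L.

5.9 mg/L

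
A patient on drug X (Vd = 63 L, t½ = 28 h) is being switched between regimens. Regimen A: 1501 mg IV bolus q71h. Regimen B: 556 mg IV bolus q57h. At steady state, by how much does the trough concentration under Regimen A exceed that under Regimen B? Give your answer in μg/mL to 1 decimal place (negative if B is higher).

2.1 μg/mL

Regimen A: f = (1/2)^(71/28) ≈ 0.1725; Cmin,ss = (1501/63)·f/(1−f) ≈ 4.967 μg/mL.
Regimen B: f = (1/2)^(57/28) ≈ 0.2439; Cmin,ss = (556/63)·f/(1−f) ≈ 2.847 μg/mL.
Difference ≈ 4.967 − 2.847 ≈ 2.120 μg/mL.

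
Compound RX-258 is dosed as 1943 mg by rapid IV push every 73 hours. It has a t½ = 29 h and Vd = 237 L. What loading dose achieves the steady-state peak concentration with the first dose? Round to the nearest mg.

f = (1/2)^(73/29) ≈ 0.174677; accumulation ratio R = 1/(1−f) ≈ 1.21165.
Loading dose to hit Cmax,ss on first dose: D_load = D_maint·R ≈ 1943 × 1.21165 ≈ 2354.24 mg.

2354 mg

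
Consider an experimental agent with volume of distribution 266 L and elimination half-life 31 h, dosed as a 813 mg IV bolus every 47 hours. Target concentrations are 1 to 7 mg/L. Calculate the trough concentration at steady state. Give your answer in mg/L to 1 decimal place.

τ/t½ = 47/31 ≈ 1.5161, so fraction remaining f = (1/2)^(47/31) ≈ 0.3496.
Single-dose peak C₀ = D/Vd = 813/266 ≈ 3.056 mg/L.
Steady-state trough Cmin,ss = C₀·f/(1−f) ≈ 3.056 × 0.3496/0.6504 ≈ 1.643 mg/L.
Trough 1.6 mg/L vs MEC 1 mg/L: adequate.

1.6 mg/L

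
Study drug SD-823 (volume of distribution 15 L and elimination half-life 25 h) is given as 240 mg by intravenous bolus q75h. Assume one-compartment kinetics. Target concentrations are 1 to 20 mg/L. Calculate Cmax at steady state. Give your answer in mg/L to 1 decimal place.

τ = 75 h = 3 half-lives, so f = (1/2)^3 = 0.125.
At steady state, R = 1/(1 − 0.125) = 8/7.
Single-dose peak C₀ = D/Vd = 240/15 = 16 mg/L.
Steady-state peak Cmax,ss = C₀·R = 16 × 8/7 ≈ 18.286 mg/L.
Peak 18.3 mg/L vs MTC 20 mg/L: below toxic threshold.

18.3 mg/L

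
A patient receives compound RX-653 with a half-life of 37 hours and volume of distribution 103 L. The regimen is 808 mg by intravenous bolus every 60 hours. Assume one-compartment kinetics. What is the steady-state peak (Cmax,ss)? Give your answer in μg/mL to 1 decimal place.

11.6 μg/mL

Over one 60-h interval, 60/37 ≈ 1.6216 half-lives elapse, leaving f ≈ 0.3250 of each dose.
Accumulation ratio R = 1/(1 − f) ≈ 1/0.6750 ≈ 1.4815.
Each bolus raises the concentration by D/Vd = 808/103 ≈ 7.845 μg/mL.
Cmax,ss = C₀/(1 − f) ≈ 7.845/0.6750 ≈ 11.622 μg/mL.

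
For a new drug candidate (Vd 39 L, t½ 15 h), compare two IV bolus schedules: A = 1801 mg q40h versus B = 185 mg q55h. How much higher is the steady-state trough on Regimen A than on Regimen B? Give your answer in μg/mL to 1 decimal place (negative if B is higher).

8.2 μg/mL

Regimen A: f = (1/2)^(40/15) ≈ 0.1575; Cmin,ss = (1801/39)·f/(1−f) ≈ 8.633 μg/mL.
Regimen B: f = (1/2)^(55/15) ≈ 0.0787; Cmin,ss = (185/39)·f/(1−f) ≈ 0.405 μg/mL.
Difference ≈ 8.633 − 0.405 ≈ 8.228 μg/mL.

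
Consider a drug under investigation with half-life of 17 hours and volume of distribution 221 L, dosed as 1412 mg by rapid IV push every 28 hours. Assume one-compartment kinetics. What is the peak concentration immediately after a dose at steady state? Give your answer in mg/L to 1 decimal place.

Over one 28-h interval, 28/17 ≈ 1.6471 half-lives elapse, leaving f ≈ 0.3193 of each dose.
At steady state, accumulation factor R = 1/(1 − e^(−kτ)) ≈ 1.4691.
Single-dose peak C₀ = D/Vd = 1412/221 ≈ 6.389 mg/L.
Steady-state peak Cmax,ss = C₀·R ≈ 6.389 × 1.4691 ≈ 9.386 mg/L.

9.4 mg/L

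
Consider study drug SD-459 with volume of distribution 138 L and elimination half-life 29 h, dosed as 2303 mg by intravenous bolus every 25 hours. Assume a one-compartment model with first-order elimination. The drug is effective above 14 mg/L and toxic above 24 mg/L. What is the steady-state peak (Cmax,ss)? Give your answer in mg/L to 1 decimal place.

37.1 mg/L

k = ln2/t½ = ln2/29 ≈ 0.023902 h⁻¹; fraction remaining f = e^(−kτ) = e^(−0.023902×25) ≈ 0.5502.
At steady state, accumulation factor R = 1/(1 − e^(−kτ)) ≈ 2.2232.
Single-dose peak C₀ = D/Vd = 2303/138 ≈ 16.688 mg/L.
Steady-state peak Cmax,ss = C₀·R ≈ 16.688 × 2.2232 ≈ 37.101 mg/L.
Peak 37.1 mg/L vs MTC 24 mg/L: exceeds toxic threshold.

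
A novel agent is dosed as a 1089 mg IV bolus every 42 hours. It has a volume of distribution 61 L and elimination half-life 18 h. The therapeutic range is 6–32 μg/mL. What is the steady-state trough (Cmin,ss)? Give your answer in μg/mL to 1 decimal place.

k = ln2/t½ = ln2/18 ≈ 0.038508 h⁻¹; fraction remaining f = e^(−kτ) = e^(−0.038508×42) ≈ 0.1984.
Single-dose peak C₀ = D/Vd = 1089/61 ≈ 17.852 μg/mL.
Steady-state trough Cmin,ss = C₀·f/(1−f) ≈ 17.852 × 0.1984/0.8016 ≈ 4.418 μg/mL.
Trough 4.4 μg/mL vs MEC 6 μg/mL: subtherapeutic.

4.4 μg/mL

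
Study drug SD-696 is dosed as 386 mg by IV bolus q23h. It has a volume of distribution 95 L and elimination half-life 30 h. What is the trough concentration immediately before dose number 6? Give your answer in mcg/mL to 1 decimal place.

5.4 mcg/mL

f = (1/2)^(τ/t½) = (1/2)^(23/30) ≈ 0.5878.
C₀ = D/Vd = 386/95 ≈ 4.063 mcg/mL.
Before the 6th dose, 5 doses have been given. Superposition: Cmin = C₀·(f + f² + … + f^5).
≈ 4.063 × (0.5878 + 0.3455 + 0.2031 + 0.1194 + 0.0702) ≈ 4.063 × 1.3260 ≈ 5.388 mcg/mL.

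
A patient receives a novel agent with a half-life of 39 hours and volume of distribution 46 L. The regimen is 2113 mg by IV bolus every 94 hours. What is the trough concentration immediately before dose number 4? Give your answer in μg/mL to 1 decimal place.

10.6 μg/mL

f = (1/2)^(τ/t½) = (1/2)^(94/39) ≈ 0.1881.
C₀ = D/Vd = 2113/46 ≈ 45.935 μg/mL.
Before the 4th dose, 3 doses have been given. Superposition: Cmin = C₀·(f + f² + … + f^3).
≈ 45.935 × (0.1881 + 0.0354 + 0.0067) ≈ 45.935 × 0.2302 ≈ 10.574 μg/mL.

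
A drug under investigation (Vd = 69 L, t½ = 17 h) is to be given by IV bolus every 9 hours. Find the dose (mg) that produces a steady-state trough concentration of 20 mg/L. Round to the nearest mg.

612 mg

τ/t½ = 9/17 ≈ 0.52941, so f = (1/2)^(9/17) ≈ 0.692837.
Cmin,ss = (D/Vd)·f/(1−f), so D = Cmin,ss·Vd·(1−f)/f.
D = 20 × 69 × (1−f)/f ≈ 20 × 69 × 0.44334 ≈ 611.81 mg.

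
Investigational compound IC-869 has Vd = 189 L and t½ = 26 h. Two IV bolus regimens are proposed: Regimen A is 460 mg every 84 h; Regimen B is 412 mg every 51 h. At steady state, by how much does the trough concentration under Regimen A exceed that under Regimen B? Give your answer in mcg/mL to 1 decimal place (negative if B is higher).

-0.5 mcg/mL

Regimen A: f = (1/2)^(84/26) ≈ 0.1065; Cmin,ss = (460/189)·f/(1−f) ≈ 0.290 mcg/mL.
Regimen B: f = (1/2)^(51/26) ≈ 0.2568; Cmin,ss = (412/189)·f/(1−f) ≈ 0.753 mcg/mL.
Difference ≈ 0.290 − 0.753 ≈ -0.463 mcg/mL.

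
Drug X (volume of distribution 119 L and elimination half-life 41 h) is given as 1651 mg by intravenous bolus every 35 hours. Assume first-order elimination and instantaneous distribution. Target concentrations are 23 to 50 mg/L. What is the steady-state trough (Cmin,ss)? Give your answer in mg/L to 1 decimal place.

Over one 35-h interval, 35/41 ≈ 0.85366 half-lives elapse, leaving f ≈ 0.5534 of each dose.
Accumulation ratio R = 1/(1 − f) ≈ 1/0.4466 ≈ 2.2391.
Single-dose peak C₀ = D/Vd = 1651/119 ≈ 13.874 mg/L.
Cmax,ss = C₀/(1 − f) ≈ 13.874/0.4466 ≈ 31.066 mg/L.
One interval later, Cmin,ss = Cmax,ss·e^(−kτ) ≈ 31.066 × 0.5534 ≈ 17.192 mg/L.
Trough 17.2 mg/L vs MEC 23 mg/L: subtherapeutic.

17.2 mg/L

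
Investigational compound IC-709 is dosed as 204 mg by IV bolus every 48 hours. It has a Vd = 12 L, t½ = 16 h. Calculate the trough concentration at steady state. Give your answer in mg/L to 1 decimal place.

The dosing interval is 3 half-lives, so f = 2^(−3) = 0.125.
At steady state, R = 1/(1 − 0.125) = 8/7.
Single-dose peak C₀ = D/Vd = 204/12 = 17 mg/L.
Steady-state peak Cmax,ss = C₀·R = 17 × 8/7 ≈ 19.429 mg/L.
Steady-state trough Cmin,ss = Cmax,ss·f ≈ 19.429 × 0.125 ≈ 2.429 mg/L.

2.4 mg/L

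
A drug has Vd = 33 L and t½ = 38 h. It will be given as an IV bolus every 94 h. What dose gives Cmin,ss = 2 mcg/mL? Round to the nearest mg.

301 mg

τ/t½ = 94/38 ≈ 2.4737, so f = (1/2)^(94/38) ≈ 0.180031.
Cmin,ss = (D/Vd)·f/(1−f), so D = Cmin,ss·Vd·(1−f)/f.
D = 2 × 33 × (1−f)/f ≈ 2 × 33 × 4.55460 ≈ 300.60 mg.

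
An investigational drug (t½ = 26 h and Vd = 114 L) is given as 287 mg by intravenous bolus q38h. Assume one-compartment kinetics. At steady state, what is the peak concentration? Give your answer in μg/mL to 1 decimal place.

4.0 μg/mL

k = ln2/t½ = ln2/26 ≈ 0.026660 h⁻¹; fraction remaining f = e^(−kτ) = e^(−0.026660×38) ≈ 0.3631.
Accumulation ratio R = 1/(1 − f) ≈ 1/0.6369 ≈ 1.5701.
Single-dose peak C₀ = D/Vd = 287/114 ≈ 2.518 μg/mL.
Steady-state peak Cmax,ss = C₀·R ≈ 2.518 × 1.5701 ≈ 3.954 μg/mL.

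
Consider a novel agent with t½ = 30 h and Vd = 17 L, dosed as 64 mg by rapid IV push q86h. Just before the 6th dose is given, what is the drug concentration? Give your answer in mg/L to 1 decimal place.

0.6 mg/L

f = (1/2)^(τ/t½) = (1/2)^(86/30) ≈ 0.1371.
C₀ = D/Vd = 64/17 ≈ 3.765 mg/L.
Before the 6th dose, 5 doses have been given. Superposition: Cmin = C₀·(f + f² + … + f^5).
≈ 3.765 × (0.1371 + 0.0188 + 0.0026 + 0.0004 + 0.0000) ≈ 3.765 × 0.1589 ≈ 0.598 mg/L.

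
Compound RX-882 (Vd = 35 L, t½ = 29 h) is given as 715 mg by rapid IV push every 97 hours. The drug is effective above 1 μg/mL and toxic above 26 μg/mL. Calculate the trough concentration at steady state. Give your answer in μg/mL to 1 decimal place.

τ/t½ = 97/29 ≈ 3.3448, so fraction remaining f = (1/2)^(97/29) ≈ 0.0984.
Accumulation ratio R = 1/(1 − f) ≈ 1/0.9016 ≈ 1.1091.
Each bolus raises the concentration by D/Vd = 715/35 ≈ 20.429 μg/mL.
Steady-state peak Cmax,ss = C₀·R ≈ 20.429 × 1.1091 ≈ 22.658 μg/mL.
Steady-state trough Cmin,ss = Cmax,ss·f ≈ 22.658 × 0.0984 ≈ 2.230 μg/mL.
Trough 2.2 μg/mL vs MEC 1 μg/mL: adequate.

2.2 μg/mL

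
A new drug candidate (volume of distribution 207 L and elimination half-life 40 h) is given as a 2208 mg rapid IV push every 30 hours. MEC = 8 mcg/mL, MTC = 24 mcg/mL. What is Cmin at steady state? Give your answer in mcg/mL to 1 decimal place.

15.6 mcg/mL

τ/t½ = 30/40 ≈ 0.75, so fraction remaining f = (1/2)^(30/40) ≈ 0.5946.
Accumulation ratio R = 1/(1 − f) ≈ 1/0.4054 ≈ 2.4667.
Single-dose peak C₀ = D/Vd = 2208/207 ≈ 10.667 mcg/mL.
Cmax,ss = C₀/(1 − f) ≈ 10.667/0.4054 ≈ 26.312 mcg/mL.
Steady-state trough Cmin,ss = Cmax,ss·f ≈ 26.312 × 0.5946 ≈ 15.645 mcg/mL.
Trough 15.6 mcg/mL vs MEC 8 mcg/mL: adequate.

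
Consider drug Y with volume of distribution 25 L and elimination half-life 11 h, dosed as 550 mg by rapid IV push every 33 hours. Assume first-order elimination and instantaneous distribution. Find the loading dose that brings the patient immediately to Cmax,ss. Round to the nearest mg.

629 mg

f = (1/2)^(33/11) ≈ 0.125000; accumulation ratio R = 1/(1−f) ≈ 1.14286.
Loading dose to hit Cmax,ss on first dose: D_load = D_maint·R ≈ 550 × 1.14286 ≈ 628.57 mg.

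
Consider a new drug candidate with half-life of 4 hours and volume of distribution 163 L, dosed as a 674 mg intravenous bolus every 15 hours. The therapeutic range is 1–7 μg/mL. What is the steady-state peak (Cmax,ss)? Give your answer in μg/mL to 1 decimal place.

4.5 μg/mL

τ/t½ = 15/4 ≈ 3.75, so fraction remaining f = (1/2)^(15/4) ≈ 0.0743.
At steady state, accumulation factor R = 1/(1 − e^(−kτ)) ≈ 1.0803.
Each bolus raises the concentration by D/Vd = 674/163 ≈ 4.135 μg/mL.
Steady-state peak Cmax,ss = C₀·R ≈ 4.135 × 1.0803 ≈ 4.467 μg/mL.
Peak 4.5 μg/mL vs MTC 7 μg/mL: below toxic threshold.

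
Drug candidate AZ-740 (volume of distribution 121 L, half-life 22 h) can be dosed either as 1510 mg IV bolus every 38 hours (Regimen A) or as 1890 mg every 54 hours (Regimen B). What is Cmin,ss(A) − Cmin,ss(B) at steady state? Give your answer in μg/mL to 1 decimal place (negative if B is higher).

Regimen A: f = (1/2)^(38/22) ≈ 0.3020; Cmin,ss = (1510/121)·f/(1−f) ≈ 5.399 μg/mL.
Regimen B: f = (1/2)^(54/22) ≈ 0.1824; Cmin,ss = (1890/121)·f/(1−f) ≈ 3.485 μg/mL.
Difference ≈ 5.399 − 3.485 ≈ 1.914 μg/mL.

1.9 μg/mL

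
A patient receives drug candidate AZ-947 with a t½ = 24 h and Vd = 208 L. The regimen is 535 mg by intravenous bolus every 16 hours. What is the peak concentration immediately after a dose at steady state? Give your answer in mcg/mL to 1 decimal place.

7.0 mcg/mL

Over one 16-h interval, 16/24 ≈ 0.66667 half-lives elapse, leaving f ≈ 0.6300 of each dose.
At steady state, accumulation factor R = 1/(1 − e^(−kτ)) ≈ 2.7027.
Each bolus raises the concentration by D/Vd = 535/208 ≈ 2.572 mcg/mL.
Steady-state peak Cmax,ss = C₀·R ≈ 2.572 × 2.7027 ≈ 6.951 mcg/mL.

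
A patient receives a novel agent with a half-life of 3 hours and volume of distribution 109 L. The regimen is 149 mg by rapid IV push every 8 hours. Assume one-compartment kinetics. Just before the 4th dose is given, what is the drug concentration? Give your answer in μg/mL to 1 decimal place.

f = (1/2)^(τ/t½) = (1/2)^(8/3) ≈ 0.1575.
C₀ = D/Vd = 149/109 ≈ 1.367 μg/mL.
Before the 4th dose, 3 doses have been given. Superposition: Cmin = C₀·(f + f² + … + f^3).
≈ 1.367 × (0.1575 + 0.0248 + 0.0039) ≈ 1.367 × 0.1862 ≈ 0.255 μg/mL.

0.3 μg/mL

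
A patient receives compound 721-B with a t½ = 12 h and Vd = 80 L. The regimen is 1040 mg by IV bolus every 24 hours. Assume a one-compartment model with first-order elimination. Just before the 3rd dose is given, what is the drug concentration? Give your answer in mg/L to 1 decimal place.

4.1 mg/L

f = (1/2)^(τ/t½) = (1/2)^(24/12) ≈ 0.2500.
C₀ = D/Vd = 1040/80 ≈ 13.000 mg/L.
Before the 3rd dose, 2 doses have been given. Superposition: Cmin = C₀·(f + f²).
≈ 13.000 × (0.2500 + 0.0625) ≈ 13.000 × 0.3125 ≈ 4.062 mg/L.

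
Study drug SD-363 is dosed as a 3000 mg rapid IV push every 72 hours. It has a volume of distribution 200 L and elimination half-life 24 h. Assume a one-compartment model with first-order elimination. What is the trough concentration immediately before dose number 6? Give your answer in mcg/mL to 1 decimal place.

2.1 mcg/mL

f = (1/2)^(τ/t½) = (1/2)^(72/24) ≈ 0.1250.
C₀ = D/Vd = 3000/200 ≈ 15.000 mcg/mL.
Before the 6th dose, 5 doses have been given. Superposition: Cmin = C₀·(f + f² + … + f^5).
≈ 15.000 × (0.1250 + 0.0156 + 0.0020 + 0.0002 + 0.0000) ≈ 15.000 × 0.1428 ≈ 2.142 mcg/mL.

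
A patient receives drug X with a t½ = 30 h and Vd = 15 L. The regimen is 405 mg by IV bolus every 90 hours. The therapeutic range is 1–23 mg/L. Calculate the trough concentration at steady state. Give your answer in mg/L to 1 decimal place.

The dosing interval is 3 half-lives, so f = 2^(−3) = 0.125.
Accumulation ratio R = 1/(1 − f) = 1/0.875 = 8/7.
Single-dose peak C₀ = D/Vd = 405/15 = 27 mg/L.
Steady-state peak Cmax,ss = C₀·R = 27 × 8/7 ≈ 30.857 mg/L.
Steady-state trough Cmin,ss = Cmax,ss·f ≈ 30.857 × 0.125 ≈ 3.857 mg/L.
Trough 3.9 mg/L vs MEC 1 mg/L: adequate.

3.9 mg/L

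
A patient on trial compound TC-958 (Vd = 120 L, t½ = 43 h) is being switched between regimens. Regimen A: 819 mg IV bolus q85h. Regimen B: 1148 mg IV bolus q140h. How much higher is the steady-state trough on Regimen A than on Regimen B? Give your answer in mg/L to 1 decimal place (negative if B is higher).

Regimen A: f = (1/2)^(85/43) ≈ 0.2541; Cmin,ss = (819/120)·f/(1−f) ≈ 2.325 mg/L.
Regimen B: f = (1/2)^(140/43) ≈ 0.1047; Cmin,ss = (1148/120)·f/(1−f) ≈ 1.119 mg/L.
Difference ≈ 2.325 − 1.119 ≈ 1.206 mg/L.

1.2 mg/L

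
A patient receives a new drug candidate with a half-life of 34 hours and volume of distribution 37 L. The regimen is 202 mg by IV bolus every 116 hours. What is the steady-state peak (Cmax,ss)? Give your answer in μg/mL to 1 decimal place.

k = ln2/t½ = ln2/34 ≈ 0.020387 h⁻¹; fraction remaining f = e^(−kτ) = e^(−0.020387×116) ≈ 0.0940.
At steady state, accumulation factor R = 1/(1 − e^(−kτ)) ≈ 1.1038.
Single-dose peak C₀ = D/Vd = 202/37 ≈ 5.459 μg/mL.
Steady-state peak Cmax,ss = C₀·R ≈ 5.459 × 1.1038 ≈ 6.026 μg/mL.

6.0 μg/mL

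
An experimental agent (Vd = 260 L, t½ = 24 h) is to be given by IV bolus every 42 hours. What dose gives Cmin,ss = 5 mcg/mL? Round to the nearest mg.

3073 mg

τ/t½ = 42/24 ≈ 1.75, so f = (1/2)^(42/24) ≈ 0.297302.
Cmin,ss = (D/Vd)·f/(1−f), so D = Cmin,ss·Vd·(1−f)/f.
D = 5 × 260 × (1−f)/f ≈ 5 × 260 × 2.36358 ≈ 3072.65 mg.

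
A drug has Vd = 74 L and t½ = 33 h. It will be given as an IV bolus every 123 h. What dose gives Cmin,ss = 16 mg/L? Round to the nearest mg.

14497 mg

τ/t½ = 123/33 ≈ 3.7273, so f = (1/2)^(123/33) ≈ 0.075506.
Cmin,ss = (D/Vd)·f/(1−f), so D = Cmin,ss·Vd·(1−f)/f.
D = 16 × 74 × (1−f)/f ≈ 16 × 74 × 12.24398 ≈ 14496.87 mg.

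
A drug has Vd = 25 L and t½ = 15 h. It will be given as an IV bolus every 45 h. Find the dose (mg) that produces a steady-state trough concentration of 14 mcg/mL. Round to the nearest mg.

2450 mg

τ/t½ = 45/15 ≈ 3, so f = (1/2)^(45/15) ≈ 0.125000.
Cmin,ss = (D/Vd)·f/(1−f), so D = Cmin,ss·Vd·(1−f)/f.
D = 14 × 25 × (1−f)/f ≈ 14 × 25 × 7.00000 ≈ 2450.00 mg.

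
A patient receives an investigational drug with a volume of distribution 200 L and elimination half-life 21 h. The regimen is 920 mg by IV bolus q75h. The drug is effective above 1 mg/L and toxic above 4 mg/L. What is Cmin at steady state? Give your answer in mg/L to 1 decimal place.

τ/t½ = 75/21 ≈ 3.5714, so fraction remaining f = (1/2)^(75/21) ≈ 0.0841.
Single-dose peak C₀ = D/Vd = 920/200 ≈ 4.600 mg/L.
Steady-state trough Cmin,ss = C₀·f/(1−f) ≈ 4.600 × 0.0841/0.9159 ≈ 0.422 mg/L.
Trough 0.4 mg/L vs MEC 1 mg/L: subtherapeutic.

0.4 mg/L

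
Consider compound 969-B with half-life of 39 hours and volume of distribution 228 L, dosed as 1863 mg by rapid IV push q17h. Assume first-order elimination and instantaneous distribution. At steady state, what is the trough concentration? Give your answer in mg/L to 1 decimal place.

23.2 mg/L

τ/t½ = 17/39 ≈ 0.4359, so fraction remaining f = (1/2)^(17/39) ≈ 0.7392.
Single-dose peak C₀ = D/Vd = 1863/228 ≈ 8.171 mg/L.
Steady-state trough Cmin,ss = C₀·f/(1−f) ≈ 8.171 × 0.7392/0.2608 ≈ 23.160 mg/L.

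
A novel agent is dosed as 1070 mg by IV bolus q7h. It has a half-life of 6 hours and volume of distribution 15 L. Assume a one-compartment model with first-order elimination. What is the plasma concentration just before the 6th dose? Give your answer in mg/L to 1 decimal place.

56.3 mg/L

f = (1/2)^(τ/t½) = (1/2)^(7/6) ≈ 0.4454.
C₀ = D/Vd = 1070/15 ≈ 71.333 mg/L.
Before the 6th dose, 5 doses have been given. Superposition: Cmin = C₀·(f + f² + … + f^5).
≈ 71.333 × (0.4454 + 0.1984 + 0.0884 + 0.0394 + 0.0175) ≈ 71.333 × 0.7891 ≈ 56.289 mg/L.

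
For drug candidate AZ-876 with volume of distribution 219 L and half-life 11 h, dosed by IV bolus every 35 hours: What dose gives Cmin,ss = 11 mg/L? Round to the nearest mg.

τ/t½ = 35/11 ≈ 3.1818, so f = (1/2)^(35/11) ≈ 0.110199.
Cmin,ss = (D/Vd)·f/(1−f), so D = Cmin,ss·Vd·(1−f)/f.
D = 11 × 219 × (1−f)/f ≈ 11 × 219 × 8.07449 ≈ 19451.45 mg.

19451 mg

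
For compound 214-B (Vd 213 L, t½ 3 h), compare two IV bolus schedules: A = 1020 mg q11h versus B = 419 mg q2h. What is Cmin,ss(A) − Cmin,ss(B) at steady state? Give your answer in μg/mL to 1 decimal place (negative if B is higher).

-2.9 μg/mL

Regimen A: f = (1/2)^(11/3) ≈ 0.0787; Cmin,ss = (1020/213)·f/(1−f) ≈ 0.409 μg/mL.
Regimen B: f = (1/2)^(2/3) ≈ 0.6300; Cmin,ss = (419/213)·f/(1−f) ≈ 3.349 μg/mL.
Difference ≈ 0.409 − 3.349 ≈ -2.940 μg/mL.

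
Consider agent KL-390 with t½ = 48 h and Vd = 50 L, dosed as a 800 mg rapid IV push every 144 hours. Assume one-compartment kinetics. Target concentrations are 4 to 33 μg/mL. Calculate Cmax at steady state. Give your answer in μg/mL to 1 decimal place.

18.3 μg/mL

The dosing interval is 3 half-lives, so f = 2^(−3) = 0.125.
Accumulation ratio R = 1/(1 − f) = 1/0.875 = 8/7.
Single-dose peak C₀ = D/Vd = 800/50 = 16 μg/mL.
Steady-state peak Cmax,ss = C₀·R = 16 × 8/7 ≈ 18.286 μg/mL.
Peak 18.3 μg/mL vs MTC 33 μg/mL: below toxic threshold.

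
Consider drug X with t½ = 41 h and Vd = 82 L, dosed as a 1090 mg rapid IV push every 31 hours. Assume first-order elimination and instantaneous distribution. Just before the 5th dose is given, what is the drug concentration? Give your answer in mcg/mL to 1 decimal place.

16.9 mcg/mL

f = (1/2)^(τ/t½) = (1/2)^(31/41) ≈ 0.5921.
C₀ = D/Vd = 1090/82 ≈ 13.293 mcg/mL.
Before the 5th dose, 4 doses have been given. Superposition: Cmin = C₀·(f + f² + … + f^4).
≈ 13.293 × (0.5921 + 0.3506 + 0.2076 + 0.1229) ≈ 13.293 × 1.2732 ≈ 16.925 mcg/mL.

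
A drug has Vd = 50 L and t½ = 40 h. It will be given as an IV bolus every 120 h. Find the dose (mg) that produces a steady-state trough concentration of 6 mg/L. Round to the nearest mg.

τ/t½ = 120/40 ≈ 3, so f = (1/2)^(120/40) ≈ 0.125000.
Cmin,ss = (D/Vd)·f/(1−f), so D = Cmin,ss·Vd·(1−f)/f.
D = 6 × 50 × (1−f)/f ≈ 6 × 50 × 7.00000 ≈ 2100.00 mg.

2100 mg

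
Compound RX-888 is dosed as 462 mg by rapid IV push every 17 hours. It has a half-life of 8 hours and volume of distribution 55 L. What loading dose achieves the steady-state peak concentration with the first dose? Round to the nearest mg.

f = (1/2)^(17/8) ≈ 0.229251; accumulation ratio R = 1/(1−f) ≈ 1.29744.
Loading dose to hit Cmax,ss on first dose: D_load = D_maint·R ≈ 462 × 1.29744 ≈ 599.42 mg.

599 mg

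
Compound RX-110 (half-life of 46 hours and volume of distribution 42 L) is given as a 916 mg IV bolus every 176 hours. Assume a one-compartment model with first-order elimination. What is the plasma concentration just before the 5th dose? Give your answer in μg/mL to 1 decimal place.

f = (1/2)^(τ/t½) = (1/2)^(176/46) ≈ 0.0705.
C₀ = D/Vd = 916/42 ≈ 21.810 μg/mL.
Before the 5th dose, 4 doses have been given. Superposition: Cmin = C₀·(f + f² + … + f^4).
≈ 21.810 × (0.0705 + 0.0050 + 0.0004 + 0.0000) ≈ 21.810 × 0.0759 ≈ 1.655 μg/mL.

1.7 μg/mL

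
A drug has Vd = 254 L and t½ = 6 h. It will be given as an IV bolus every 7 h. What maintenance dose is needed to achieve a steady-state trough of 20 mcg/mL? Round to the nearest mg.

τ/t½ = 7/6 ≈ 1.1667, so f = (1/2)^(7/6) ≈ 0.445449.
Cmin,ss = (D/Vd)·f/(1−f), so D = Cmin,ss·Vd·(1−f)/f.
D = 20 × 254 × (1−f)/f ≈ 20 × 254 × 1.24493 ≈ 6324.24 mg.

6324 mg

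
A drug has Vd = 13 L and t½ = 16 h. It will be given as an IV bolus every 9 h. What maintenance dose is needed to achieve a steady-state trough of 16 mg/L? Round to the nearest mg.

τ/t½ = 9/16 ≈ 0.5625, so f = (1/2)^(9/16) ≈ 0.677128.
Cmin,ss = (D/Vd)·f/(1−f), so D = Cmin,ss·Vd·(1−f)/f.
D = 16 × 13 × (1−f)/f ≈ 16 × 13 × 0.47683 ≈ 99.18 mg.

99 mg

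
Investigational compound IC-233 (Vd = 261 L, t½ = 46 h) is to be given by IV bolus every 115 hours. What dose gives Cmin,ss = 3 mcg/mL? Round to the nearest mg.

3646 mg

τ/t½ = 115/46 ≈ 2.5, so f = (1/2)^(115/46) ≈ 0.176777.
Cmin,ss = (D/Vd)·f/(1−f), so D = Cmin,ss·Vd·(1−f)/f.
D = 3 × 261 × (1−f)/f ≈ 3 × 261 × 4.65684 ≈ 3646.31 mg.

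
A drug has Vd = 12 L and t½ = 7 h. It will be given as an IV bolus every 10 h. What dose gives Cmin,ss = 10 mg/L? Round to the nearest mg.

203 mg

τ/t½ = 10/7 ≈ 1.4286, so f = (1/2)^(10/7) ≈ 0.371499.
Cmin,ss = (D/Vd)·f/(1−f), so D = Cmin,ss·Vd·(1−f)/f.
D = 10 × 12 × (1−f)/f ≈ 10 × 12 × 1.69180 ≈ 203.02 mg.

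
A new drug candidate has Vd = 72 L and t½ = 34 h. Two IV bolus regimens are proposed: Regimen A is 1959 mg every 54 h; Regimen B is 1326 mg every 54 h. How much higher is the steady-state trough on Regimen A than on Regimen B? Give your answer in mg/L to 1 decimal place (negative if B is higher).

4.4 mg/L

Regimen A: f = (1/2)^(54/34) ≈ 0.3326; Cmin,ss = (1959/72)·f/(1−f) ≈ 13.559 mg/L.
Regimen B: f = (1/2)^(54/34) ≈ 0.3326; Cmin,ss = (1326/72)·f/(1−f) ≈ 9.178 mg/L.
Difference ≈ 13.559 − 9.178 ≈ 4.381 mg/L.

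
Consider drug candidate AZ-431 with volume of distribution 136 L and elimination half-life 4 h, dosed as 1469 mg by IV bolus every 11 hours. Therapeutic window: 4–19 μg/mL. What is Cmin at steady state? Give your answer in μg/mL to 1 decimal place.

τ/t½ = 11/4 ≈ 2.75, so fraction remaining f = (1/2)^(11/4) ≈ 0.1487.
At steady state, accumulation factor R = 1/(1 − e^(−kτ)) ≈ 1.1747.
Each bolus raises the concentration by D/Vd = 1469/136 ≈ 10.801 μg/mL.
Steady-state peak Cmax,ss = C₀·R ≈ 10.801 × 1.1747 ≈ 12.688 μg/mL.
One interval later, Cmin,ss = Cmax,ss·e^(−kτ) ≈ 12.688 × 0.1487 ≈ 1.887 μg/mL.
Trough 1.9 μg/mL vs MEC 4 μg/mL: subtherapeutic.

1.9 μg/mL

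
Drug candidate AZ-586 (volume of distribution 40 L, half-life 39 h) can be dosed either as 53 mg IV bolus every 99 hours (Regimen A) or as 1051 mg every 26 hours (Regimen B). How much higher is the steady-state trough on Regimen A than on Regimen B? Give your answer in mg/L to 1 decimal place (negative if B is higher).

-44.5 mg/L

Regimen A: f = (1/2)^(99/39) ≈ 0.1721; Cmin,ss = (53/40)·f/(1−f) ≈ 0.275 mg/L.
Regimen B: f = (1/2)^(26/39) ≈ 0.6300; Cmin,ss = (1051/40)·f/(1−f) ≈ 44.739 mg/L.
Difference ≈ 0.275 − 44.739 ≈ -44.464 mg/L.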